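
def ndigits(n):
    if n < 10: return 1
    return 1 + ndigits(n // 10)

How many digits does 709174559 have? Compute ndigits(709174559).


ndigits(709174559) = 1 + ndigits(70917455)
ndigits(70917455) = 1 + ndigits(7091745)
ndigits(7091745) = 1 + ndigits(709174)
ndigits(709174) = 1 + ndigits(70917)
ndigits(70917) = 1 + ndigits(7091)
ndigits(7091) = 1 + ndigits(709)
ndigits(709) = 1 + ndigits(70)
ndigits(70) = 1 + ndigits(7)
ndigits(7) = 1  (base case: 7 < 10)
Unwinding: 1 + 1 + 1 + 1 + 1 + 1 + 1 + 1 + 1 = 9

9


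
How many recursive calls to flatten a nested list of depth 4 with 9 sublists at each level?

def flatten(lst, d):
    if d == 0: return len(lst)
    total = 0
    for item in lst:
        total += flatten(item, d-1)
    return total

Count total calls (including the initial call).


At depth 0 (root): 1 call
At depth 1: each of 1 parents calls flatten on 9 children = 9 calls
At depth 2: each of 9 parents calls flatten on 9 children = 81 calls
At depth 3: each of 81 parents calls flatten on 9 children = 729 calls
At depth 4: each of 729 parents calls flatten on 9 children = 6561 calls
Total: 1 + 9 + 81 + 729 + 6561 = 7381

7381


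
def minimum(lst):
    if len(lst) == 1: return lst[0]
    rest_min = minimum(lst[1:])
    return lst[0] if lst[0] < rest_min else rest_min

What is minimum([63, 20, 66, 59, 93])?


minimum([63, 20, 66, 59, 93]): compare 63 with minimum([20, 66, 59, 93])
minimum([20, 66, 59, 93]): compare 20 with minimum([66, 59, 93])
minimum([66, 59, 93]): compare 66 with minimum([59, 93])
minimum([59, 93]): compare 59 with minimum([93])
minimum([93]) = 93  (base case)
Compare 59 with 93 -> 59
Compare 66 with 59 -> 59
Compare 20 with 59 -> 20
Compare 63 with 20 -> 20

20


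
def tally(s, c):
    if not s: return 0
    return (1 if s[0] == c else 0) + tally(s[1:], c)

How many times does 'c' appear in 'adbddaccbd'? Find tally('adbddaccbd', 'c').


s[0]='a' != 'c' -> 0
s[0]='d' != 'c' -> 0
s[0]='b' != 'c' -> 0
s[0]='d' != 'c' -> 0
s[0]='d' != 'c' -> 0
s[0]='a' != 'c' -> 0
s[0]='c' == 'c' -> 1
s[0]='c' == 'c' -> 1
s[0]='b' != 'c' -> 0
s[0]='d' != 'c' -> 0
Sum: 0 + 0 + 0 + 0 + 0 + 0 + 1 + 1 + 0 + 0 = 2

2


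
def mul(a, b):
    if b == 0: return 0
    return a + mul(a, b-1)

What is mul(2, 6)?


mul(2, 6) = 2 + mul(2, 5)
mul(2, 5) = 2 + mul(2, 4)
mul(2, 4) = 2 + mul(2, 3)
mul(2, 3) = 2 + mul(2, 2)
mul(2, 2) = 2 + mul(2, 1)
mul(2, 1) = 2 + mul(2, 0)
mul(2, 0) = 0  (base case)
Total: 2 + 2 + 2 + 2 + 2 + 2 + 0 = 12

12


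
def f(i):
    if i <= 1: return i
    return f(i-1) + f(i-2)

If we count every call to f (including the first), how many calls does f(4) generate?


Let C(n) = total calls for f(n)
C(0) = 1, C(1) = 1
C(2) = 1 + C(1) + C(0) = 1 + 1 + 1 = 3
C(3) = 1 + C(2) + C(1) = 1 + 3 + 1 = 5
C(4) = 1 + C(3) + C(2) = 1 + 5 + 3 = 9

9


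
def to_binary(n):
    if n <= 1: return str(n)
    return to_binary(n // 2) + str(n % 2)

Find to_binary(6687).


to_binary(6687) = to_binary(3343) + '1'
to_binary(3343) = to_binary(1671) + '1'
to_binary(1671) = to_binary(835) + '1'
to_binary(835) = to_binary(417) + '1'
to_binary(417) = to_binary(208) + '1'
to_binary(208) = to_binary(104) + '0'
to_binary(104) = to_binary(52) + '0'
to_binary(52) = to_binary(26) + '0'
to_binary(26) = to_binary(13) + '0'
to_binary(13) = to_binary(6) + '1'
to_binary(6) = to_binary(3) + '0'
to_binary(3) = to_binary(1) + '1'
to_binary(1) = '1'  (base case)
Concatenating: '1' + '1' + '0' + '1' + '0' + '0' + '0' + '0' + '1' + '1' + '1' + '1' + '1' = '1101000011111'

1101000011111


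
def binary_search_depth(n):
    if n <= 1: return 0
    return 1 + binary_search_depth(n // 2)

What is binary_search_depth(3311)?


3311 / 2 = 1655
1655 / 2 = 827
827 / 2 = 413
413 / 2 = 206
206 / 2 = 103
103 / 2 = 51
51 / 2 = 25
25 / 2 = 12
12 / 2 = 6
6 / 2 = 3
3 / 2 = 1
Reached 1 after 11 halvings

11


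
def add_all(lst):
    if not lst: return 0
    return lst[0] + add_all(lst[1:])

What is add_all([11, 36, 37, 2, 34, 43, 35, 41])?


add_all([11, 36, 37, 2, 34, 43, 35, 41]) = 11 + add_all([36, 37, 2, 34, 43, 35, 41])
add_all([36, 37, 2, 34, 43, 35, 41]) = 36 + add_all([37, 2, 34, 43, 35, 41])
add_all([37, 2, 34, 43, 35, 41]) = 37 + add_all([2, 34, 43, 35, 41])
add_all([2, 34, 43, 35, 41]) = 2 + add_all([34, 43, 35, 41])
add_all([34, 43, 35, 41]) = 34 + add_all([43, 35, 41])
add_all([43, 35, 41]) = 43 + add_all([35, 41])
add_all([35, 41]) = 35 + add_all([41])
add_all([41]) = 41 + add_all([])
add_all([]) = 0  (base case)
Total: 11 + 36 + 37 + 2 + 34 + 43 + 35 + 41 + 0 = 239

239


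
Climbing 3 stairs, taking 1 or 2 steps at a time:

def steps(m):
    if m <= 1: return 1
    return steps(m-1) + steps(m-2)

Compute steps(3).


Building up from base cases:
steps(0) = 1
steps(1) = 1
steps(2) = steps(1) + steps(0) = 1 + 1 = 2
steps(3) = steps(2) + steps(1) = 2 + 1 = 3

3


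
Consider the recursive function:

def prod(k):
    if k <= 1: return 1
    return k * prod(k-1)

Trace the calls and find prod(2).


prod(2)
= 2 * prod(1)
= 2 * 1
= 2

2


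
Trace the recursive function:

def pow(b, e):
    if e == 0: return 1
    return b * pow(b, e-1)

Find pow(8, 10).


pow(8, 10)
= 8 * pow(8, 9)
= 8 * 8 * pow(8, 8)
= 8 * 8 * 8 * pow(8, 7)
= 8 * 8 * 8 * 8 * pow(8, 6)
= 8 * 8 * 8 * 8 * 8 * pow(8, 5)
= 8 * 8 * 8 * 8 * 8 * 8 * pow(8, 4)
= 8 * 8 * 8 * 8 * 8 * 8 * 8 * pow(8, 3)
= 8 * 8 * 8 * 8 * 8 * 8 * 8 * 8 * pow(8, 2)
= 8 * 8 * 8 * 8 * 8 * 8 * 8 * 8 * 8 * pow(8, 1)
= 8 * 8 * 8 * 8 * 8 * 8 * 8 * 8 * 8 * 8 * pow(8, 0)
= 8 * 8 * 8 * 8 * 8 * 8 * 8 * 8 * 8 * 8 * 1
= 1073741824

1073741824


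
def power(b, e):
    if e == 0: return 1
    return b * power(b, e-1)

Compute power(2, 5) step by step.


power(2, 5)
= 2 * power(2, 4)
= 2 * 2 * power(2, 3)
= 2 * 2 * 2 * power(2, 2)
= 2 * 2 * 2 * 2 * power(2, 1)
= 2 * 2 * 2 * 2 * 2 * power(2, 0)
= 2 * 2 * 2 * 2 * 2 * 1
= 32

32


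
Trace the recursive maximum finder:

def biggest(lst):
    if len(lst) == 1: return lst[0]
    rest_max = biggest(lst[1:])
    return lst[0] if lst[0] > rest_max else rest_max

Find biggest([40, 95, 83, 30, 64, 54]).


biggest([40, 95, 83, 30, 64, 54]): compare 40 with biggest([95, 83, 30, 64, 54])
biggest([95, 83, 30, 64, 54]): compare 95 with biggest([83, 30, 64, 54])
biggest([83, 30, 64, 54]): compare 83 with biggest([30, 64, 54])
biggest([30, 64, 54]): compare 30 with biggest([64, 54])
biggest([64, 54]): compare 64 with biggest([54])
biggest([54]) = 54  (base case)
Compare 64 with 54 -> 64
Compare 30 with 64 -> 64
Compare 83 with 64 -> 83
Compare 95 with 83 -> 95
Compare 40 with 95 -> 95

95


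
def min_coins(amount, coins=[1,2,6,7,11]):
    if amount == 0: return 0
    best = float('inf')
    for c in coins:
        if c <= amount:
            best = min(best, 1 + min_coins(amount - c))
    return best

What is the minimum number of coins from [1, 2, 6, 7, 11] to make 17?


Building up with DP:
min_coins(0) = 0
min_coins(1) = min(1+min_coins(0)=1+0=1) = 1
min_coins(2) = min(1+min_coins(1)=1+1=2, 1+min_coins(0)=1+0=1) = 1
min_coins(3) = min(1+min_coins(2)=1+1=2, 1+min_coins(1)=1+1=2) = 2
min_coins(4) = min(1+min_coins(3)=1+2=3, 1+min_coins(2)=1+1=2) = 2
min_coins(5) = min(1+min_coins(4)=1+2=3, 1+min_coins(3)=1+2=3) = 3
min_coins(6) = min(1+min_coins(5)=1+3=4, 1+min_coins(4)=1+2=3, 1+min_coins(0)=1+0=1) = 1
min_coins(7) = min(1+min_coins(6)=1+1=2, 1+min_coins(5)=1+3=4, 1+min_coins(1)=1+1=2, 1+min_coins(0)=1+0=1) = 1
min_coins(8) = min(1+min_coins(7)=1+1=2, 1+min_coins(6)=1+1=2, 1+min_coins(2)=1+1=2, 1+min_coins(1)=1+1=2) = 2
min_coins(9) = min(1+min_coins(8)=1+2=3, 1+min_coins(7)=1+1=2, 1+min_coins(3)=1+2=3, 1+min_coins(2)=1+1=2) = 2
min_coins(10) = min(1+min_coins(9)=1+2=3, 1+min_coins(8)=1+2=3, 1+min_coins(4)=1+2=3, 1+min_coins(3)=1+2=3) = 3
min_coins(11) = min(1+min_coins(10)=1+3=4, 1+min_coins(9)=1+2=3, 1+min_coins(5)=1+3=4, 1+min_coins(4)=1+2=3, 1+min_coins(0)=1+0=1) = 1
min_coins(12) = min(1+min_coins(11)=1+1=2, 1+min_coins(10)=1+3=4, 1+min_coins(6)=1+1=2, 1+min_coins(5)=1+3=4, 1+min_coins(1)=1+1=2) = 2
min_coins(13) = min(1+min_coins(12)=1+2=3, 1+min_coins(11)=1+1=2, 1+min_coins(7)=1+1=2, 1+min_coins(6)=1+1=2, 1+min_coins(2)=1+1=2) = 2
min_coins(14) = min(1+min_coins(13)=1+2=3, 1+min_coins(12)=1+2=3, 1+min_coins(8)=1+2=3, 1+min_coins(7)=1+1=2, 1+min_coins(3)=1+2=3) = 2
min_coins(15) = min(1+min_coins(14)=1+2=3, 1+min_coins(13)=1+2=3, 1+min_coins(9)=1+2=3, 1+min_coins(8)=1+2=3, 1+min_coins(4)=1+2=3) = 3
min_coins(16) = min(1+min_coins(15)=1+3=4, 1+min_coins(14)=1+2=3, 1+min_coins(10)=1+3=4, 1+min_coins(9)=1+2=3, 1+min_coins(5)=1+3=4) = 3
min_coins(17) = min(1+min_coins(16)=1+3=4, 1+min_coins(15)=1+3=4, 1+min_coins(11)=1+1=2, 1+min_coins(10)=1+3=4, 1+min_coins(6)=1+1=2) = 2

2


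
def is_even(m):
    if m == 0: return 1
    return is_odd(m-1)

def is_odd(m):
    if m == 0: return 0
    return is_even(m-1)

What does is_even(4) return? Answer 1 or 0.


is_even(4) = is_odd(3)
is_odd(3) = is_even(2)
is_even(2) = is_odd(1)
is_odd(1) = is_even(0)
is_even(0) = 1  (base case)
Result: 1

1


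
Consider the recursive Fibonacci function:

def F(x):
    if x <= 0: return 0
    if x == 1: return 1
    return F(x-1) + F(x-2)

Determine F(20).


Computing F(20) bottom-up:
F(0) = 0
F(1) = 1
F(2) = F(1) + F(0) = 1 + 0 = 1
F(3) = F(2) + F(1) = 1 + 1 = 2
F(4) = F(3) + F(2) = 2 + 1 = 3
F(5) = F(4) + F(3) = 3 + 2 = 5
F(6) = F(5) + F(4) = 5 + 3 = 8
F(7) = F(6) + F(5) = 8 + 5 = 13
F(8) = F(7) + F(6) = 13 + 8 = 21
F(9) = F(8) + F(7) = 21 + 13 = 34
F(10) = F(9) + F(8) = 34 + 21 = 55
F(11) = F(10) + F(9) = 55 + 34 = 89
F(12) = F(11) + F(10) = 89 + 55 = 144
F(13) = F(12) + F(11) = 144 + 89 = 233
F(14) = F(13) + F(12) = 233 + 144 = 377
F(15) = F(14) + F(13) = 377 + 233 = 610
F(16) = F(15) + F(14) = 610 + 377 = 987
F(17) = F(16) + F(15) = 987 + 610 = 1597
F(18) = F(17) + F(16) = 1597 + 987 = 2584
F(19) = F(18) + F(17) = 2584 + 1597 = 4181
F(20) = F(19) + F(18) = 4181 + 2584 = 6765

6765


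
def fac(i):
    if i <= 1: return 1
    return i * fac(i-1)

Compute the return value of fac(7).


fac(7)
= 7 * fac(6)
= 7 * 6 * fac(5)
= 7 * 6 * 5 * fac(4)
= 7 * 6 * 5 * 4 * fac(3)
= 7 * 6 * 5 * 4 * 3 * fac(2)
= 7 * 6 * 5 * 4 * 3 * 2 * fac(1)
= 7 * 6 * 5 * 4 * 3 * 2 * 1
= 5040

5040


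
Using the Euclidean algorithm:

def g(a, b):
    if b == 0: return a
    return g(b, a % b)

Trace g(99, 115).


g(99, 115) = g(115, 99)
g(115, 99) = g(99, 16)
g(99, 16) = g(16, 3)
g(16, 3) = g(3, 1)
g(3, 1) = g(1, 0)
g(1, 0) = 1  (base case)

1


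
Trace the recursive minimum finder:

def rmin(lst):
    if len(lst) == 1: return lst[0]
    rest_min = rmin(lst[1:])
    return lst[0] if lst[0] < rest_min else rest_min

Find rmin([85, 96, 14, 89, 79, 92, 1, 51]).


rmin([85, 96, 14, 89, 79, 92, 1, 51]): compare 85 with rmin([96, 14, 89, 79, 92, 1, 51])
rmin([96, 14, 89, 79, 92, 1, 51]): compare 96 with rmin([14, 89, 79, 92, 1, 51])
rmin([14, 89, 79, 92, 1, 51]): compare 14 with rmin([89, 79, 92, 1, 51])
rmin([89, 79, 92, 1, 51]): compare 89 with rmin([79, 92, 1, 51])
rmin([79, 92, 1, 51]): compare 79 with rmin([92, 1, 51])
rmin([92, 1, 51]): compare 92 with rmin([1, 51])
rmin([1, 51]): compare 1 with rmin([51])
rmin([51]) = 51  (base case)
Compare 1 with 51 -> 1
Compare 92 with 1 -> 1
Compare 79 with 1 -> 1
Compare 89 with 1 -> 1
Compare 14 with 1 -> 1
Compare 96 with 1 -> 1
Compare 85 with 1 -> 1

1


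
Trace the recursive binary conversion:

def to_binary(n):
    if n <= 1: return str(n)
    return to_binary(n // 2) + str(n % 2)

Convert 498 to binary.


to_binary(498) = to_binary(249) + '0'
to_binary(249) = to_binary(124) + '1'
to_binary(124) = to_binary(62) + '0'
to_binary(62) = to_binary(31) + '0'
to_binary(31) = to_binary(15) + '1'
to_binary(15) = to_binary(7) + '1'
to_binary(7) = to_binary(3) + '1'
to_binary(3) = to_binary(1) + '1'
to_binary(1) = '1'  (base case)
Concatenating: '1' + '1' + '1' + '1' + '1' + '0' + '0' + '1' + '0' = '111110010'

111110010


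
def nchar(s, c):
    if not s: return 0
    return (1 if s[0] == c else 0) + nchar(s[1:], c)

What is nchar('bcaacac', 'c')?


s[0]='b' != 'c' -> 0
s[0]='c' == 'c' -> 1
s[0]='a' != 'c' -> 0
s[0]='a' != 'c' -> 0
s[0]='c' == 'c' -> 1
s[0]='a' != 'c' -> 0
s[0]='c' == 'c' -> 1
Sum: 0 + 1 + 0 + 0 + 1 + 0 + 1 = 3

3


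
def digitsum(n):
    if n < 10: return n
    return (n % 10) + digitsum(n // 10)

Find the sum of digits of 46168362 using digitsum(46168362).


digitsum(46168362) = 2 + digitsum(4616836)
digitsum(4616836) = 6 + digitsum(461683)
digitsum(461683) = 3 + digitsum(46168)
digitsum(46168) = 8 + digitsum(4616)
digitsum(4616) = 6 + digitsum(461)
digitsum(461) = 1 + digitsum(46)
digitsum(46) = 6 + digitsum(4)
digitsum(4) = 4  (base case)
Total: 2 + 6 + 3 + 8 + 6 + 1 + 6 + 4 = 36

36


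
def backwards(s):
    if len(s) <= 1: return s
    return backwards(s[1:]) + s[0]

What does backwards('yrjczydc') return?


backwards('yrjczydc') = backwards('rjczydc') + 'y'
backwards('rjczydc') = backwards('jczydc') + 'r'
backwards('jczydc') = backwards('czydc') + 'j'
backwards('czydc') = backwards('zydc') + 'c'
backwards('zydc') = backwards('ydc') + 'z'
backwards('ydc') = backwards('dc') + 'y'
backwards('dc') = backwards('c') + 'd'
backwards('c') = 'c'  (base case)
Concatenating: 'c' + 'd' + 'y' + 'z' + 'c' + 'j' + 'r' + 'y' = 'cdyzcjry'

cdyzcjry


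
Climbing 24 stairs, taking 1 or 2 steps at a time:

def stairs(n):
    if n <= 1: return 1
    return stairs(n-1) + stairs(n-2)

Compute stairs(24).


Building up from base cases:
stairs(0) = 1
stairs(1) = 1
stairs(2) = stairs(1) + stairs(0) = 1 + 1 = 2
stairs(3) = stairs(2) + stairs(1) = 2 + 1 = 3
stairs(4) = stairs(3) + stairs(2) = 3 + 2 = 5
stairs(5) = stairs(4) + stairs(3) = 5 + 3 = 8
stairs(6) = stairs(5) + stairs(4) = 8 + 5 = 13
stairs(7) = stairs(6) + stairs(5) = 13 + 8 = 21
stairs(8) = stairs(7) + stairs(6) = 21 + 13 = 34
stairs(9) = stairs(8) + stairs(7) = 34 + 21 = 55
stairs(10) = stairs(9) + stairs(8) = 55 + 34 = 89
stairs(11) = stairs(10) + stairs(9) = 89 + 55 = 144
stairs(12) = stairs(11) + stairs(10) = 144 + 89 = 233
stairs(13) = stairs(12) + stairs(11) = 233 + 144 = 377
stairs(14) = stairs(13) + stairs(12) = 377 + 233 = 610
stairs(15) = stairs(14) + stairs(13) = 610 + 377 = 987
stairs(16) = stairs(15) + stairs(14) = 987 + 610 = 1597
stairs(17) = stairs(16) + stairs(15) = 1597 + 987 = 2584
stairs(18) = stairs(17) + stairs(16) = 2584 + 1597 = 4181
stairs(19) = stairs(18) + stairs(17) = 4181 + 2584 = 6765
stairs(20) = stairs(19) + stairs(18) = 6765 + 4181 = 10946
stairs(21) = stairs(20) + stairs(19) = 10946 + 6765 = 17711
stairs(22) = stairs(21) + stairs(20) = 17711 + 10946 = 28657
stairs(23) = stairs(22) + stairs(21) = 28657 + 17711 = 46368
stairs(24) = stairs(23) + stairs(22) = 46368 + 28657 = 75025

75025


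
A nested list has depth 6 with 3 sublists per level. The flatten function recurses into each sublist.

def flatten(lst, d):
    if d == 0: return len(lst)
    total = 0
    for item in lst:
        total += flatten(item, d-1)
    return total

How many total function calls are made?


At depth 0 (root): 1 call
At depth 1: each of 1 parents calls flatten on 3 children = 3 calls
At depth 2: each of 3 parents calls flatten on 3 children = 9 calls
At depth 3: each of 9 parents calls flatten on 3 children = 27 calls
At depth 4: each of 27 parents calls flatten on 3 children = 81 calls
At depth 5: each of 81 parents calls flatten on 3 children = 243 calls
At depth 6: each of 243 parents calls flatten on 3 children = 729 calls
Total: 1 + 3 + 9 + 27 + 81 + 243 + 729 = 1093

1093


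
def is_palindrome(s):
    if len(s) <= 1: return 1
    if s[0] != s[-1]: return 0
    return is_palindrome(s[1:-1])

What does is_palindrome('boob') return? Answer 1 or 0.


is_palindrome('boob'): s[0]='b' == s[-1]='b' -> check is_palindrome('oo')
is_palindrome('oo'): s[0]='o' == s[-1]='o' -> check is_palindrome('')
is_palindrome(''): len <= 1 -> return 1  (base case)
Result: 1 (palindrome)

1


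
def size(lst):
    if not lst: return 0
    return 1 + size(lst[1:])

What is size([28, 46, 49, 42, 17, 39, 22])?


size([28, 46, 49, 42, 17, 39, 22]) = 1 + size([46, 49, 42, 17, 39, 22])
size([46, 49, 42, 17, 39, 22]) = 1 + size([49, 42, 17, 39, 22])
size([49, 42, 17, 39, 22]) = 1 + size([42, 17, 39, 22])
size([42, 17, 39, 22]) = 1 + size([17, 39, 22])
size([17, 39, 22]) = 1 + size([39, 22])
size([39, 22]) = 1 + size([22])
size([22]) = 1 + size([])
size([]) = 0  (base case)
Unwinding: 1 + 1 + 1 + 1 + 1 + 1 + 1 + 0 = 7

7


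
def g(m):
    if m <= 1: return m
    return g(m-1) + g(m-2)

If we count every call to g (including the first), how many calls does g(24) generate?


Let C(n) = total calls for g(n)
C(0) = 1, C(1) = 1
C(2) = 1 + C(1) + C(0) = 1 + 1 + 1 = 3
C(3) = 1 + C(2) + C(1) = 1 + 3 + 1 = 5
C(4) = 1 + C(3) + C(2) = 1 + 5 + 3 = 9
C(5) = 1 + C(4) + C(3) = 1 + 9 + 5 = 15
C(6) = 1 + C(5) + C(4) = 1 + 15 + 9 = 25
C(7) = 1 + C(6) + C(5) = 1 + 25 + 15 = 41
C(8) = 1 + C(7) + C(6) = 1 + 41 + 25 = 67
C(9) = 1 + C(8) + C(7) = 1 + 67 + 41 = 109
C(10) = 1 + C(9) + C(8) = 1 + 109 + 67 = 177
C(11) = 1 + C(10) + C(9) = 1 + 177 + 109 = 287
C(12) = 1 + C(11) + C(10) = 1 + 287 + 177 = 465
C(13) = 1 + C(12) + C(11) = 1 + 465 + 287 = 753
C(14) = 1 + C(13) + C(12) = 1 + 753 + 465 = 1219
C(15) = 1 + C(14) + C(13) = 1 + 1219 + 753 = 1973
C(16) = 1 + C(15) + C(14) = 1 + 1973 + 1219 = 3193
C(17) = 1 + C(16) + C(15) = 1 + 3193 + 1973 = 5167
C(18) = 1 + C(17) + C(16) = 1 + 5167 + 3193 = 8361
C(19) = 1 + C(18) + C(17) = 1 + 8361 + 5167 = 13529
C(20) = 1 + C(19) + C(18) = 1 + 13529 + 8361 = 21891
C(21) = 1 + C(20) + C(19) = 1 + 21891 + 13529 = 35421
C(22) = 1 + C(21) + C(20) = 1 + 35421 + 21891 = 57313
C(23) = 1 + C(22) + C(21) = 1 + 57313 + 35421 = 92735
C(24) = 1 + C(23) + C(22) = 1 + 92735 + 57313 = 150049

150049


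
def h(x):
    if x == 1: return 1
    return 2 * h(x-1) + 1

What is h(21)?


h(21) = 2 * h(20) + 1
h(20) = 2 * h(19) + 1
h(19) = 2 * h(18) + 1
h(18) = 2 * h(17) + 1
h(17) = 2 * h(16) + 1
h(16) = 2 * h(15) + 1
h(15) = 2 * h(14) + 1
h(14) = 2 * h(13) + 1
h(13) = 2 * h(12) + 1
h(12) = 2 * h(11) + 1
h(11) = 2 * h(10) + 1
h(10) = 2 * h(9) + 1
h(9) = 2 * h(8) + 1
h(8) = 2 * h(7) + 1
h(7) = 2 * h(6) + 1
h(6) = 2 * h(5) + 1
h(5) = 2 * h(4) + 1
h(4) = 2 * h(3) + 1
h(3) = 2 * h(2) + 1
h(2) = 2 * h(1) + 1
h(1) = 1  (base case)
h(2) = 2 * 1 + 1 = 3
h(3) = 2 * 3 + 1 = 7
h(4) = 2 * 7 + 1 = 15
h(5) = 2 * 15 + 1 = 31
h(6) = 2 * 31 + 1 = 63
h(7) = 2 * 63 + 1 = 127
h(8) = 2 * 127 + 1 = 255
h(9) = 2 * 255 + 1 = 511
h(10) = 2 * 511 + 1 = 1023
h(11) = 2 * 1023 + 1 = 2047
h(12) = 2 * 2047 + 1 = 4095
h(13) = 2 * 4095 + 1 = 8191
h(14) = 2 * 8191 + 1 = 16383
h(15) = 2 * 16383 + 1 = 32767
h(16) = 2 * 32767 + 1 = 65535
h(17) = 2 * 65535 + 1 = 131071
h(18) = 2 * 131071 + 1 = 262143
h(19) = 2 * 262143 + 1 = 524287
h(20) = 2 * 524287 + 1 = 1048575
h(21) = 2 * 1048575 + 1 = 2097151

2097151


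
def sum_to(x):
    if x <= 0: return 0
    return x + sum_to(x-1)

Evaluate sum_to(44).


sum_to(44)
= 44 + 43 + 42 + 41 + 40 + 39 + 38 + 37 + 36 + 35 + 34 + 33 + 32 + 31 + 30 + 29 + 28 + 27 + 26 + 25 + 24 + 23 + 22 + 21 + 20 + 19 + 18 + 17 + 16 + 15 + 14 + 13 + 12 + 11 + 10 + 9 + 8 + 7 + 6 + 5 + 4 + 3 + 2 + 1 + sum_to(0)
= 44 + 43 + 42 + 41 + 40 + 39 + 38 + 37 + 36 + 35 + 34 + 33 + 32 + 31 + 30 + 29 + 28 + 27 + 26 + 25 + 24 + 23 + 22 + 21 + 20 + 19 + 18 + 17 + 16 + 15 + 14 + 13 + 12 + 11 + 10 + 9 + 8 + 7 + 6 + 5 + 4 + 3 + 2 + 1 + 0
= 990

990


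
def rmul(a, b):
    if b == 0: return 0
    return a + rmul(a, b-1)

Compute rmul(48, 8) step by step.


rmul(48, 8) = 48 + rmul(48, 7)
rmul(48, 7) = 48 + rmul(48, 6)
rmul(48, 6) = 48 + rmul(48, 5)
rmul(48, 5) = 48 + rmul(48, 4)
rmul(48, 4) = 48 + rmul(48, 3)
rmul(48, 3) = 48 + rmul(48, 2)
rmul(48, 2) = 48 + rmul(48, 1)
rmul(48, 1) = 48 + rmul(48, 0)
rmul(48, 0) = 0  (base case)
Total: 48 + 48 + 48 + 48 + 48 + 48 + 48 + 48 + 0 = 384

384


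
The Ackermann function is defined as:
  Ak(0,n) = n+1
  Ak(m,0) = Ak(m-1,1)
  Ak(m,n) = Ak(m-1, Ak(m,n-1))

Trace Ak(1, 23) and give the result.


Ak(1, 23) = Ak(0, Ak(1, 22))
  Ak(1, 22) = Ak(0, Ak(1, 21))
    Ak(1, 21) = Ak(0, Ak(1, 20))
      Ak(1, 20) = Ak(0, Ak(1, 19))
        Ak(1, 19) = Ak(0, Ak(1, 18))
          Ak(1, 18) = Ak(0, Ak(1, 17))
          Ak(1, 17) = Ak(0, Ak(1, 16))
          Ak(1, 16) = Ak(0, Ak(1, 15))
          Ak(1, 15) = Ak(0, Ak(1, 14))
          Ak(1, 14) = Ak(0, Ak(1, 13))
          Ak(1, 13) = Ak(0, Ak(1, 12))
          Ak(1, 12) = Ak(0, Ak(1, 11))
          Ak(1, 11) = Ak(0, Ak(1, 10))
          Ak(1, 10) = Ak(0, Ak(1, 9))
          Ak(1, 9) = Ak(0, Ak(1, 8))
          Ak(1, 8) = Ak(0, Ak(1, 7))
          Ak(1, 7) = Ak(0, Ak(1, 6))
          Ak(1, 6) = Ak(0, Ak(1, 5))
          Ak(1, 5) = Ak(0, Ak(1, 4))
          Ak(1, 4) = Ak(0, Ak(1, 3))
          Ak(1, 3) = Ak(0, Ak(1, 2))
          Ak(1, 2) = Ak(0, Ak(1, 1))
          Ak(1, 1) = Ak(0, Ak(1, 0))
          Ak(1, 0) = Ak(0, 1)
          Ak(0, 1) = 2
... (trace truncated)
Result: Ak(1, 23) = 25

25


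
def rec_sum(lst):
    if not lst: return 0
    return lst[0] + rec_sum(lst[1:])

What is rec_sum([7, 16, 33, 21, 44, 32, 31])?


rec_sum([7, 16, 33, 21, 44, 32, 31]) = 7 + rec_sum([16, 33, 21, 44, 32, 31])
rec_sum([16, 33, 21, 44, 32, 31]) = 16 + rec_sum([33, 21, 44, 32, 31])
rec_sum([33, 21, 44, 32, 31]) = 33 + rec_sum([21, 44, 32, 31])
rec_sum([21, 44, 32, 31]) = 21 + rec_sum([44, 32, 31])
rec_sum([44, 32, 31]) = 44 + rec_sum([32, 31])
rec_sum([32, 31]) = 32 + rec_sum([31])
rec_sum([31]) = 31 + rec_sum([])
rec_sum([]) = 0  (base case)
Total: 7 + 16 + 33 + 21 + 44 + 32 + 31 + 0 = 184

184


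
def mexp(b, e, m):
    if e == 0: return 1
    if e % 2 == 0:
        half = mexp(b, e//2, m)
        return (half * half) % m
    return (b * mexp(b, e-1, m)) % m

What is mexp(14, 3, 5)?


mexp(14, 3, 5): e is odd, compute mexp(14, 2, 5)
  mexp(14, 2, 5): e is even, compute mexp(14, 1, 5)
    mexp(14, 1, 5): e is odd, compute mexp(14, 0, 5)
      mexp(14, 0, 5) = 1
    (14 * 1) % 5 = 4
  half=4, (4*4) % 5 = 1
(14 * 1) % 5 = 4

4


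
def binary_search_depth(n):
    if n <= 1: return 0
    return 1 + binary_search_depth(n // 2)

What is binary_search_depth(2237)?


2237 / 2 = 1118
1118 / 2 = 559
559 / 2 = 279
279 / 2 = 139
139 / 2 = 69
69 / 2 = 34
34 / 2 = 17
17 / 2 = 8
8 / 2 = 4
4 / 2 = 2
2 / 2 = 1
Reached 1 after 11 halvings

11


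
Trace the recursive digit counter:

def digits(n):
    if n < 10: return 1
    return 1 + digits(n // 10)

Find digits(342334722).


digits(342334722) = 1 + digits(34233472)
digits(34233472) = 1 + digits(3423347)
digits(3423347) = 1 + digits(342334)
digits(342334) = 1 + digits(34233)
digits(34233) = 1 + digits(3423)
digits(3423) = 1 + digits(342)
digits(342) = 1 + digits(34)
digits(34) = 1 + digits(3)
digits(3) = 1  (base case: 3 < 10)
Unwinding: 1 + 1 + 1 + 1 + 1 + 1 + 1 + 1 + 1 = 9

9


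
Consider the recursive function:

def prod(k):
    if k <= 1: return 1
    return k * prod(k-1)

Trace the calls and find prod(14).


prod(14)
= 14 * prod(13)
= 14 * 13 * prod(12)
= 14 * 13 * 12 * prod(11)
= 14 * 13 * 12 * 11 * prod(10)
= 14 * 13 * 12 * 11 * 10 * prod(9)
= 14 * 13 * 12 * 11 * 10 * 9 * prod(8)
= 14 * 13 * 12 * 11 * 10 * 9 * 8 * prod(7)
= 14 * 13 * 12 * 11 * 10 * 9 * 8 * 7 * prod(6)
= 14 * 13 * 12 * 11 * 10 * 9 * 8 * 7 * 6 * prod(5)
= 14 * 13 * 12 * 11 * 10 * 9 * 8 * 7 * 6 * 5 * prod(4)
= 14 * 13 * 12 * 11 * 10 * 9 * 8 * 7 * 6 * 5 * 4 * prod(3)
= 14 * 13 * 12 * 11 * 10 * 9 * 8 * 7 * 6 * 5 * 4 * 3 * prod(2)
= 14 * 13 * 12 * 11 * 10 * 9 * 8 * 7 * 6 * 5 * 4 * 3 * 2 * prod(1)
= 14 * 13 * 12 * 11 * 10 * 9 * 8 * 7 * 6 * 5 * 4 * 3 * 2 * 1
= 87178291200

87178291200


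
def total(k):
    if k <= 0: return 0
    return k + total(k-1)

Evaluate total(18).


total(18)
= 18 + 17 + 16 + 15 + 14 + 13 + 12 + 11 + 10 + 9 + 8 + 7 + 6 + 5 + 4 + 3 + 2 + 1 + total(0)
= 18 + 17 + 16 + 15 + 14 + 13 + 12 + 11 + 10 + 9 + 8 + 7 + 6 + 5 + 4 + 3 + 2 + 1 + 0
= 171

171


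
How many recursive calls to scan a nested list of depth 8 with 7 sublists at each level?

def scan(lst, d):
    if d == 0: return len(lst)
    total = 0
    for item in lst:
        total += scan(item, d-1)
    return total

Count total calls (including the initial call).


At depth 0 (root): 1 call
At depth 1: each of 1 parents calls scan on 7 children = 7 calls
At depth 2: each of 7 parents calls scan on 7 children = 49 calls
At depth 3: each of 49 parents calls scan on 7 children = 343 calls
At depth 4: each of 343 parents calls scan on 7 children = 2401 calls
At depth 5: each of 2401 parents calls scan on 7 children = 16807 calls
At depth 6: each of 16807 parents calls scan on 7 children = 117649 calls
At depth 7: each of 117649 parents calls scan on 7 children = 823543 calls
At depth 8: each of 823543 parents calls scan on 7 children = 5764801 calls
Total: 1 + 7 + 49 + 343 + 2401 + 16807 + 117649 + 823543 + 5764801 = 6725601

6725601


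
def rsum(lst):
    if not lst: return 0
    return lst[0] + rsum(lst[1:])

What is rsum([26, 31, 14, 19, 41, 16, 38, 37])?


rsum([26, 31, 14, 19, 41, 16, 38, 37]) = 26 + rsum([31, 14, 19, 41, 16, 38, 37])
rsum([31, 14, 19, 41, 16, 38, 37]) = 31 + rsum([14, 19, 41, 16, 38, 37])
rsum([14, 19, 41, 16, 38, 37]) = 14 + rsum([19, 41, 16, 38, 37])
rsum([19, 41, 16, 38, 37]) = 19 + rsum([41, 16, 38, 37])
rsum([41, 16, 38, 37]) = 41 + rsum([16, 38, 37])
rsum([16, 38, 37]) = 16 + rsum([38, 37])
rsum([38, 37]) = 38 + rsum([37])
rsum([37]) = 37 + rsum([])
rsum([]) = 0  (base case)
Total: 26 + 31 + 14 + 19 + 41 + 16 + 38 + 37 + 0 = 222

222


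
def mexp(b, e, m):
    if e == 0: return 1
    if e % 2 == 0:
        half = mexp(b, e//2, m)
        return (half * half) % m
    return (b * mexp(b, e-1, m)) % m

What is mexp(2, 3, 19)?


mexp(2, 3, 19): e is odd, compute mexp(2, 2, 19)
  mexp(2, 2, 19): e is even, compute mexp(2, 1, 19)
    mexp(2, 1, 19): e is odd, compute mexp(2, 0, 19)
      mexp(2, 0, 19) = 1
    (2 * 1) % 19 = 2
  half=2, (2*2) % 19 = 4
(2 * 4) % 19 = 8

8


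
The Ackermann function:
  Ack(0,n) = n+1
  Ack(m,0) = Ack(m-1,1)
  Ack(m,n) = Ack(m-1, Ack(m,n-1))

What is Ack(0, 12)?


Ack(0, 12) = 13
Result: Ack(0, 12) = 13

13


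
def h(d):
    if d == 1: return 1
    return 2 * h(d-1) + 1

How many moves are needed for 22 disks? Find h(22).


h(22) = 2 * h(21) + 1
h(21) = 2 * h(20) + 1
h(20) = 2 * h(19) + 1
h(19) = 2 * h(18) + 1
h(18) = 2 * h(17) + 1
h(17) = 2 * h(16) + 1
h(16) = 2 * h(15) + 1
h(15) = 2 * h(14) + 1
h(14) = 2 * h(13) + 1
h(13) = 2 * h(12) + 1
h(12) = 2 * h(11) + 1
h(11) = 2 * h(10) + 1
h(10) = 2 * h(9) + 1
h(9) = 2 * h(8) + 1
h(8) = 2 * h(7) + 1
h(7) = 2 * h(6) + 1
h(6) = 2 * h(5) + 1
h(5) = 2 * h(4) + 1
h(4) = 2 * h(3) + 1
h(3) = 2 * h(2) + 1
h(2) = 2 * h(1) + 1
h(1) = 1  (base case)
h(2) = 2 * 1 + 1 = 3
h(3) = 2 * 3 + 1 = 7
h(4) = 2 * 7 + 1 = 15
h(5) = 2 * 15 + 1 = 31
h(6) = 2 * 31 + 1 = 63
h(7) = 2 * 63 + 1 = 127
h(8) = 2 * 127 + 1 = 255
h(9) = 2 * 255 + 1 = 511
h(10) = 2 * 511 + 1 = 1023
h(11) = 2 * 1023 + 1 = 2047
h(12) = 2 * 2047 + 1 = 4095
h(13) = 2 * 4095 + 1 = 8191
h(14) = 2 * 8191 + 1 = 16383
h(15) = 2 * 16383 + 1 = 32767
h(16) = 2 * 32767 + 1 = 65535
h(17) = 2 * 65535 + 1 = 131071
h(18) = 2 * 131071 + 1 = 262143
h(19) = 2 * 262143 + 1 = 524287
h(20) = 2 * 524287 + 1 = 1048575
h(21) = 2 * 1048575 + 1 = 2097151
h(22) = 2 * 2097151 + 1 = 4194303

4194303


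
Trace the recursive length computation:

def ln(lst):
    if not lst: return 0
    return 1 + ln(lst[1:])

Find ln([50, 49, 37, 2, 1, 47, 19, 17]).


ln([50, 49, 37, 2, 1, 47, 19, 17]) = 1 + ln([49, 37, 2, 1, 47, 19, 17])
ln([49, 37, 2, 1, 47, 19, 17]) = 1 + ln([37, 2, 1, 47, 19, 17])
ln([37, 2, 1, 47, 19, 17]) = 1 + ln([2, 1, 47, 19, 17])
ln([2, 1, 47, 19, 17]) = 1 + ln([1, 47, 19, 17])
ln([1, 47, 19, 17]) = 1 + ln([47, 19, 17])
ln([47, 19, 17]) = 1 + ln([19, 17])
ln([19, 17]) = 1 + ln([17])
ln([17]) = 1 + ln([])
ln([]) = 0  (base case)
Unwinding: 1 + 1 + 1 + 1 + 1 + 1 + 1 + 1 + 0 = 8

8


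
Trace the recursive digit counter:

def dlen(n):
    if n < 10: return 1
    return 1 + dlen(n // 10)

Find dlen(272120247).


dlen(272120247) = 1 + dlen(27212024)
dlen(27212024) = 1 + dlen(2721202)
dlen(2721202) = 1 + dlen(272120)
dlen(272120) = 1 + dlen(27212)
dlen(27212) = 1 + dlen(2721)
dlen(2721) = 1 + dlen(272)
dlen(272) = 1 + dlen(27)
dlen(27) = 1 + dlen(2)
dlen(2) = 1  (base case: 2 < 10)
Unwinding: 1 + 1 + 1 + 1 + 1 + 1 + 1 + 1 + 1 = 9

9


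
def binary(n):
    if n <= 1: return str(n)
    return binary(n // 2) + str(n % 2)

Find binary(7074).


binary(7074) = binary(3537) + '0'
binary(3537) = binary(1768) + '1'
binary(1768) = binary(884) + '0'
binary(884) = binary(442) + '0'
binary(442) = binary(221) + '0'
binary(221) = binary(110) + '1'
binary(110) = binary(55) + '0'
binary(55) = binary(27) + '1'
binary(27) = binary(13) + '1'
binary(13) = binary(6) + '1'
binary(6) = binary(3) + '0'
binary(3) = binary(1) + '1'
binary(1) = '1'  (base case)
Concatenating: '1' + '1' + '0' + '1' + '1' + '1' + '0' + '1' + '0' + '0' + '0' + '1' + '0' = '1101110100010'

1101110100010


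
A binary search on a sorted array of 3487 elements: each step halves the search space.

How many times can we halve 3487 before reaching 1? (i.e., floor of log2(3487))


3487 / 2 = 1743
1743 / 2 = 871
871 / 2 = 435
435 / 2 = 217
217 / 2 = 108
108 / 2 = 54
54 / 2 = 27
27 / 2 = 13
13 / 2 = 6
6 / 2 = 3
3 / 2 = 1
Reached 1 after 11 halvings

11


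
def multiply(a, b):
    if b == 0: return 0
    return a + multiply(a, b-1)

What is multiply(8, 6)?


multiply(8, 6) = 8 + multiply(8, 5)
multiply(8, 5) = 8 + multiply(8, 4)
multiply(8, 4) = 8 + multiply(8, 3)
multiply(8, 3) = 8 + multiply(8, 2)
multiply(8, 2) = 8 + multiply(8, 1)
multiply(8, 1) = 8 + multiply(8, 0)
multiply(8, 0) = 0  (base case)
Total: 8 + 8 + 8 + 8 + 8 + 8 + 0 = 48

48


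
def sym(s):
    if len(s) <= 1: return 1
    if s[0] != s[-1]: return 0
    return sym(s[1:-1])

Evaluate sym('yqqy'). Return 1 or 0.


sym('yqqy'): s[0]='y' == s[-1]='y' -> check sym('qq')
sym('qq'): s[0]='q' == s[-1]='q' -> check sym('')
sym(''): len <= 1 -> return 1  (base case)
Result: 1 (palindrome)

1


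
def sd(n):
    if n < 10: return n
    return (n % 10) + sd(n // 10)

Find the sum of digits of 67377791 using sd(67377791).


sd(67377791) = 1 + sd(6737779)
sd(6737779) = 9 + sd(673777)
sd(673777) = 7 + sd(67377)
sd(67377) = 7 + sd(6737)
sd(6737) = 7 + sd(673)
sd(673) = 3 + sd(67)
sd(67) = 7 + sd(6)
sd(6) = 6  (base case)
Total: 1 + 9 + 7 + 7 + 7 + 3 + 7 + 6 = 47

47


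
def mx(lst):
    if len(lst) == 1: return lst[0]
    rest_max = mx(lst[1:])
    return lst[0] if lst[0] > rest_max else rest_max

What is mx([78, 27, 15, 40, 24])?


mx([78, 27, 15, 40, 24]): compare 78 with mx([27, 15, 40, 24])
mx([27, 15, 40, 24]): compare 27 with mx([15, 40, 24])
mx([15, 40, 24]): compare 15 with mx([40, 24])
mx([40, 24]): compare 40 with mx([24])
mx([24]) = 24  (base case)
Compare 40 with 24 -> 40
Compare 15 with 40 -> 40
Compare 27 with 40 -> 40
Compare 78 with 40 -> 78

78


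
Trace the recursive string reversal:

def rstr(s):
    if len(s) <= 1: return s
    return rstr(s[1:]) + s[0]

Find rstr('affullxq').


rstr('affullxq') = rstr('ffullxq') + 'a'
rstr('ffullxq') = rstr('fullxq') + 'f'
rstr('fullxq') = rstr('ullxq') + 'f'
rstr('ullxq') = rstr('llxq') + 'u'
rstr('llxq') = rstr('lxq') + 'l'
rstr('lxq') = rstr('xq') + 'l'
rstr('xq') = rstr('q') + 'x'
rstr('q') = 'q'  (base case)
Concatenating: 'q' + 'x' + 'l' + 'l' + 'u' + 'f' + 'f' + 'a' = 'qxlluffa'

qxlluffa


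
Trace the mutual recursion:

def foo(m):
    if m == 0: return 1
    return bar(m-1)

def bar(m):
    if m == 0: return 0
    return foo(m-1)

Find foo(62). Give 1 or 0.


foo(62) = bar(61)
bar(61) = foo(60)
foo(60) = bar(59)
bar(59) = foo(58)
foo(58) = bar(57)
bar(57) = foo(56)
foo(56) = bar(55)
bar(55) = foo(54)
foo(54) = bar(53)
bar(53) = foo(52)
foo(52) = bar(51)
bar(51) = foo(50)
foo(50) = bar(49)
bar(49) = foo(48)
foo(48) = bar(47)
bar(47) = foo(46)
foo(46) = bar(45)
bar(45) = foo(44)
foo(44) = bar(43)
bar(43) = foo(42)
foo(42) = bar(41)
bar(41) = foo(40)
foo(40) = bar(39)
bar(39) = foo(38)
foo(38) = bar(37)
bar(37) = foo(36)
foo(36) = bar(35)
bar(35) = foo(34)
foo(34) = bar(33)
bar(33) = foo(32)
foo(32) = bar(31)
bar(31) = foo(30)
foo(30) = bar(29)
bar(29) = foo(28)
foo(28) = bar(27)
bar(27) = foo(26)
foo(26) = bar(25)
bar(25) = foo(24)
foo(24) = bar(23)
bar(23) = foo(22)
foo(22) = bar(21)
bar(21) = foo(20)
foo(20) = bar(19)
bar(19) = foo(18)
foo(18) = bar(17)
bar(17) = foo(16)
foo(16) = bar(15)
bar(15) = foo(14)
foo(14) = bar(13)
bar(13) = foo(12)
foo(12) = bar(11)
bar(11) = foo(10)
foo(10) = bar(9)
bar(9) = foo(8)
foo(8) = bar(7)
bar(7) = foo(6)
foo(6) = bar(5)
bar(5) = foo(4)
foo(4) = bar(3)
bar(3) = foo(2)
foo(2) = bar(1)
bar(1) = foo(0)
foo(0) = 1  (base case)
Result: 1

1


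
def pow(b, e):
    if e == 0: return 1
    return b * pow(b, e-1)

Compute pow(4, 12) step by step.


pow(4, 12)
= 4 * pow(4, 11)
= 4 * 4 * pow(4, 10)
= 4 * 4 * 4 * pow(4, 9)
= 4 * 4 * 4 * 4 * pow(4, 8)
= 4 * 4 * 4 * 4 * 4 * pow(4, 7)
= 4 * 4 * 4 * 4 * 4 * 4 * pow(4, 6)
= 4 * 4 * 4 * 4 * 4 * 4 * 4 * pow(4, 5)
= 4 * 4 * 4 * 4 * 4 * 4 * 4 * 4 * pow(4, 4)
= 4 * 4 * 4 * 4 * 4 * 4 * 4 * 4 * 4 * pow(4, 3)
= 4 * 4 * 4 * 4 * 4 * 4 * 4 * 4 * 4 * 4 * pow(4, 2)
= 4 * 4 * 4 * 4 * 4 * 4 * 4 * 4 * 4 * 4 * 4 * pow(4, 1)
= 4 * 4 * 4 * 4 * 4 * 4 * 4 * 4 * 4 * 4 * 4 * 4 * pow(4, 0)
= 4 * 4 * 4 * 4 * 4 * 4 * 4 * 4 * 4 * 4 * 4 * 4 * 1
= 16777216

16777216


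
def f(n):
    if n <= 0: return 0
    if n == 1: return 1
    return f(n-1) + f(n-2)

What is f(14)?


Computing f(14) bottom-up:
f(0) = 0
f(1) = 1
f(2) = f(1) + f(0) = 1 + 0 = 1
f(3) = f(2) + f(1) = 1 + 1 = 2
f(4) = f(3) + f(2) = 2 + 1 = 3
f(5) = f(4) + f(3) = 3 + 2 = 5
f(6) = f(5) + f(4) = 5 + 3 = 8
f(7) = f(6) + f(5) = 8 + 5 = 13
f(8) = f(7) + f(6) = 13 + 8 = 21
f(9) = f(8) + f(7) = 21 + 13 = 34
f(10) = f(9) + f(8) = 34 + 21 = 55
f(11) = f(10) + f(9) = 55 + 34 = 89
f(12) = f(11) + f(10) = 89 + 55 = 144
f(13) = f(12) + f(11) = 144 + 89 = 233
f(14) = f(13) + f(12) = 233 + 144 = 377

377


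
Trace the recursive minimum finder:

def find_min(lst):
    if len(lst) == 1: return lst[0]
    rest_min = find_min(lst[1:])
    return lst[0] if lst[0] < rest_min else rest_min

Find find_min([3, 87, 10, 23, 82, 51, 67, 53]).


find_min([3, 87, 10, 23, 82, 51, 67, 53]): compare 3 with find_min([87, 10, 23, 82, 51, 67, 53])
find_min([87, 10, 23, 82, 51, 67, 53]): compare 87 with find_min([10, 23, 82, 51, 67, 53])
find_min([10, 23, 82, 51, 67, 53]): compare 10 with find_min([23, 82, 51, 67, 53])
find_min([23, 82, 51, 67, 53]): compare 23 with find_min([82, 51, 67, 53])
find_min([82, 51, 67, 53]): compare 82 with find_min([51, 67, 53])
find_min([51, 67, 53]): compare 51 with find_min([67, 53])
find_min([67, 53]): compare 67 with find_min([53])
find_min([53]) = 53  (base case)
Compare 67 with 53 -> 53
Compare 51 with 53 -> 51
Compare 82 with 51 -> 51
Compare 23 with 51 -> 23
Compare 10 with 23 -> 10
Compare 87 with 10 -> 10
Compare 3 with 10 -> 3

3


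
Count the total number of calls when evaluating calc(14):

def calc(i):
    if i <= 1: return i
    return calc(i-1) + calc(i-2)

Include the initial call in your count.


Let C(n) = total calls for calc(n)
C(0) = 1, C(1) = 1
C(2) = 1 + C(1) + C(0) = 1 + 1 + 1 = 3
C(3) = 1 + C(2) + C(1) = 1 + 3 + 1 = 5
C(4) = 1 + C(3) + C(2) = 1 + 5 + 3 = 9
C(5) = 1 + C(4) + C(3) = 1 + 9 + 5 = 15
C(6) = 1 + C(5) + C(4) = 1 + 15 + 9 = 25
C(7) = 1 + C(6) + C(5) = 1 + 25 + 15 = 41
C(8) = 1 + C(7) + C(6) = 1 + 41 + 25 = 67
C(9) = 1 + C(8) + C(7) = 1 + 67 + 41 = 109
C(10) = 1 + C(9) + C(8) = 1 + 109 + 67 = 177
C(11) = 1 + C(10) + C(9) = 1 + 177 + 109 = 287
C(12) = 1 + C(11) + C(10) = 1 + 287 + 177 = 465
C(13) = 1 + C(12) + C(11) = 1 + 465 + 287 = 753
C(14) = 1 + C(13) + C(12) = 1 + 753 + 465 = 1219

1219


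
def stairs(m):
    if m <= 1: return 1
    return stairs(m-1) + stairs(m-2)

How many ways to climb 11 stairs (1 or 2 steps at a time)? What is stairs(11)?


Building up from base cases:
stairs(0) = 1
stairs(1) = 1
stairs(2) = stairs(1) + stairs(0) = 1 + 1 = 2
stairs(3) = stairs(2) + stairs(1) = 2 + 1 = 3
stairs(4) = stairs(3) + stairs(2) = 3 + 2 = 5
stairs(5) = stairs(4) + stairs(3) = 5 + 3 = 8
stairs(6) = stairs(5) + stairs(4) = 8 + 5 = 13
stairs(7) = stairs(6) + stairs(5) = 13 + 8 = 21
stairs(8) = stairs(7) + stairs(6) = 21 + 13 = 34
stairs(9) = stairs(8) + stairs(7) = 34 + 21 = 55
stairs(10) = stairs(9) + stairs(8) = 55 + 34 = 89
stairs(11) = stairs(10) + stairs(9) = 89 + 55 = 144

144


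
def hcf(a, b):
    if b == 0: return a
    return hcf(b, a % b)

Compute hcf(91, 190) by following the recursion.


hcf(91, 190) = hcf(190, 91)
hcf(190, 91) = hcf(91, 8)
hcf(91, 8) = hcf(8, 3)
hcf(8, 3) = hcf(3, 2)
hcf(3, 2) = hcf(2, 1)
hcf(2, 1) = hcf(1, 0)
hcf(1, 0) = 1  (base case)

1


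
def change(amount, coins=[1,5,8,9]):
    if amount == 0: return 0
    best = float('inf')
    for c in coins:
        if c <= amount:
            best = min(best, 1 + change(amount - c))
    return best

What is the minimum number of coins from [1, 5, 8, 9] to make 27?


Building up with DP:
change(0) = 0
change(1) = min(1+change(0)=1+0=1) = 1
change(2) = min(1+change(1)=1+1=2) = 2
change(3) = min(1+change(2)=1+2=3) = 3
change(4) = min(1+change(3)=1+3=4) = 4
change(5) = min(1+change(4)=1+4=5, 1+change(0)=1+0=1) = 1
change(6) = min(1+change(5)=1+1=2, 1+change(1)=1+1=2) = 2
change(7) = min(1+change(6)=1+2=3, 1+change(2)=1+2=3) = 3
change(8) = min(1+change(7)=1+3=4, 1+change(3)=1+3=4, 1+change(0)=1+0=1) = 1
change(9) = min(1+change(8)=1+1=2, 1+change(4)=1+4=5, 1+change(1)=1+1=2, 1+change(0)=1+0=1) = 1
change(10) = min(1+change(9)=1+1=2, 1+change(5)=1+1=2, 1+change(2)=1+2=3, 1+change(1)=1+1=2) = 2
change(11) = min(1+change(10)=1+2=3, 1+change(6)=1+2=3, 1+change(3)=1+3=4, 1+change(2)=1+2=3) = 3
change(12) = min(1+change(11)=1+3=4, 1+change(7)=1+3=4, 1+change(4)=1+4=5, 1+change(3)=1+3=4) = 4
change(13) = min(1+change(12)=1+4=5, 1+change(8)=1+1=2, 1+change(5)=1+1=2, 1+change(4)=1+4=5) = 2
change(14) = min(1+change(13)=1+2=3, 1+change(9)=1+1=2, 1+change(6)=1+2=3, 1+change(5)=1+1=2) = 2
change(15) = min(1+change(14)=1+2=3, 1+change(10)=1+2=3, 1+change(7)=1+3=4, 1+change(6)=1+2=3) = 3
change(16) = min(1+change(15)=1+3=4, 1+change(11)=1+3=4, 1+change(8)=1+1=2, 1+change(7)=1+3=4) = 2
change(17) = min(1+change(16)=1+2=3, 1+change(12)=1+4=5, 1+change(9)=1+1=2, 1+change(8)=1+1=2) = 2
change(18) = min(1+change(17)=1+2=3, 1+change(13)=1+2=3, 1+change(10)=1+2=3, 1+change(9)=1+1=2) = 2
change(19) = min(1+change(18)=1+2=3, 1+change(14)=1+2=3, 1+change(11)=1+3=4, 1+change(10)=1+2=3) = 3
change(20) = min(1+change(19)=1+3=4, 1+change(15)=1+3=4, 1+change(12)=1+4=5, 1+change(11)=1+3=4) = 4
change(21) = min(1+change(20)=1+4=5, 1+change(16)=1+2=3, 1+change(13)=1+2=3, 1+change(12)=1+4=5) = 3
change(22) = min(1+change(21)=1+3=4, 1+change(17)=1+2=3, 1+change(14)=1+2=3, 1+change(13)=1+2=3) = 3
change(23) = min(1+change(22)=1+3=4, 1+change(18)=1+2=3, 1+change(15)=1+3=4, 1+change(14)=1+2=3) = 3
change(24) = min(1+change(23)=1+3=4, 1+change(19)=1+3=4, 1+change(16)=1+2=3, 1+change(15)=1+3=4) = 3
change(25) = min(1+change(24)=1+3=4, 1+change(20)=1+4=5, 1+change(17)=1+2=3, 1+change(16)=1+2=3) = 3
change(26) = min(1+change(25)=1+3=4, 1+change(21)=1+3=4, 1+change(18)=1+2=3, 1+change(17)=1+2=3) = 3
change(27) = min(1+change(26)=1+3=4, 1+change(22)=1+3=4, 1+change(19)=1+3=4, 1+change(18)=1+2=3) = 3

3


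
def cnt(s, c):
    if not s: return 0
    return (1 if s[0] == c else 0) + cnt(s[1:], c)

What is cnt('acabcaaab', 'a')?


s[0]='a' == 'a' -> 1
s[0]='c' != 'a' -> 0
s[0]='a' == 'a' -> 1
s[0]='b' != 'a' -> 0
s[0]='c' != 'a' -> 0
s[0]='a' == 'a' -> 1
s[0]='a' == 'a' -> 1
s[0]='a' == 'a' -> 1
s[0]='b' != 'a' -> 0
Sum: 1 + 0 + 1 + 0 + 0 + 1 + 1 + 1 + 0 = 5

5


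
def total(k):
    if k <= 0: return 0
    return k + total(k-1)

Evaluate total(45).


total(45)
= 45 + 44 + 43 + 42 + 41 + 40 + 39 + 38 + 37 + 36 + 35 + 34 + 33 + 32 + 31 + 30 + 29 + 28 + 27 + 26 + 25 + 24 + 23 + 22 + 21 + 20 + 19 + 18 + 17 + 16 + 15 + 14 + 13 + 12 + 11 + 10 + 9 + 8 + 7 + 6 + 5 + 4 + 3 + 2 + 1 + total(0)
= 45 + 44 + 43 + 42 + 41 + 40 + 39 + 38 + 37 + 36 + 35 + 34 + 33 + 32 + 31 + 30 + 29 + 28 + 27 + 26 + 25 + 24 + 23 + 22 + 21 + 20 + 19 + 18 + 17 + 16 + 15 + 14 + 13 + 12 + 11 + 10 + 9 + 8 + 7 + 6 + 5 + 4 + 3 + 2 + 1 + 0
= 1035

1035
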